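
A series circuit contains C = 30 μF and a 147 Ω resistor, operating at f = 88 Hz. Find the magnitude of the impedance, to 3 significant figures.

159 Ω

ω = 2πf = 552.9 rad/s
X_C = 1/(ωC) = 60.3 Ω
Z = 147 − j60.3 Ω
|Z| = √(147² + 60.3²) = 159 Ω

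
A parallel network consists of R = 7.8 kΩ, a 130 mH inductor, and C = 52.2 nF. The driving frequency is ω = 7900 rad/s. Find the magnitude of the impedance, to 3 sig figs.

X_L = ωL = 1030 Ω
X_C = 1/(ωC) = 2420 Ω
Parallel: admittances add. Y = 1/R + 1/(jωL) + jωC
Y = (0.000128 − j0.000561) S
|Y| = 0.000576 S → |Z| = 1/|Y| = 1740 Ω, ∠Z = −∠Y = 77.1°

1740 Ω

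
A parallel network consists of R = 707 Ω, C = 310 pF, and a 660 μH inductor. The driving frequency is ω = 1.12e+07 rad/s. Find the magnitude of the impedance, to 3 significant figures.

X_L = ωL = 7390 Ω
X_C = 1/(ωC) = 288 Ω
Parallel: admittances add. Y = 1/R + 1/(jωL) + jωC
Y = (0.00141 + j0.00334) S
|Y| = 0.00362 S → |Z| = 1/|Y| = 276 Ω, ∠Z = −∠Y = -67.0°

276 Ω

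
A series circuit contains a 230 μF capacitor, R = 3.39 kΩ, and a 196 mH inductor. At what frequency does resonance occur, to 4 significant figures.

ω₀ = 1/√(LC) = 1/√(0.196 × 0.00023) = 148.9 rad/s
f₀ = ω₀/(2π) = 23.70 Hz

23.70 Hz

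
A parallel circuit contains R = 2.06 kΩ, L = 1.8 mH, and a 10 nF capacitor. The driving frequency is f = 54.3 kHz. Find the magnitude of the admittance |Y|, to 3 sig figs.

1.85 mS

ω = 2πf = 341200 rad/s
X_L = ωL = 614 Ω
X_C = 1/(ωC) = 293 Ω
Parallel: admittances add. Y = 1/R + 1/(jωL) + jωC
Y = (0.000485 + j0.00178) S
|Y| = 0.00185 S → |Z| = 1/|Y| = 541 Ω, ∠Z = −∠Y = -74.8°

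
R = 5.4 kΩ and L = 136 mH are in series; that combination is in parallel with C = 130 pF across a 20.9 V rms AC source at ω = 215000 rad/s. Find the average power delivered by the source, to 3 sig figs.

2.67 mW

X_L = ωL = 29200 Ω
X_C = 1/(ωC) = 35800 Ω
Branch 1 (R+jX_L): Z₁ = 5400 + j29200 Ω, |Z₁| = 29700 Ω
Branch 2 (−jX_C): Z₂ = −j35800 Ω
Parallel: Z = Z₁Z₂/(Z₁+Z₂), |Z| = 125000 Ω, ∠Z = 40.0°
I = V/|Z| = 167 μA
P = VI cos φ = 20.9 × 0.000167 × cos(40.0°) = 2.67 mW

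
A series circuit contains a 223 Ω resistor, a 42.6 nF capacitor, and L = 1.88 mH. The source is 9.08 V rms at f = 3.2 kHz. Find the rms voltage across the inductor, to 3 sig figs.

0.298 V

ω = 2πf = 20110 rad/s
X_L = ωL = 37.8 Ω
X_C = 1/(ωC) = 1170 Ω
Net reactance X = X_L − X_C = -1130 Ω
Z = 223 − j1130 Ω
|Z| = √(223² + 1130²) = 1150 Ω
I = V/|Z| = 7.89 mA
V_L = I·|Z_L| = 0.00789 × 37.8 = 0.298 V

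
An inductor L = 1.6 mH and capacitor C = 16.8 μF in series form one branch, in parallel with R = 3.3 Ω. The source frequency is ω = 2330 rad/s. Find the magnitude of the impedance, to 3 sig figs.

3.26 Ω

X_L = ωL = 3.73 Ω
X_C = 1/(ωC) = 25.5 Ω
Branch 1: Z₁ = R = 3.30 Ω
Branch 2 (series LC): Z₂ = j(X_L − X_C) = −j21.8 Ω
Parallel: Z = Z₁Z₂/(Z₁+Z₂), |Z| = 3.26 Ω, ∠Z = -8.60°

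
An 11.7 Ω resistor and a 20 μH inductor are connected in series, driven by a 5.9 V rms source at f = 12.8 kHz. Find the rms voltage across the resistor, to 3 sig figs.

ω = 2πf = 80420 rad/s
X_L = ωL = 1.61 Ω
Z = 11.7 + j1.61 Ω
|Z| = √(11.7² + 1.61²) = 11.8 Ω
I = V/|Z| = 500 mA
V_R = I·|Z_R| = 0.500 × 11.7 = 5.85 V

5.85 V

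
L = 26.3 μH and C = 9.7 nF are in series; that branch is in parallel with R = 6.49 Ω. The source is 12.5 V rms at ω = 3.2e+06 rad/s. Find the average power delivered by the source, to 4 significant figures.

X_L = ωL = 84.16 Ω
X_C = 1/(ωC) = 32.22 Ω
Branch 1: Z₁ = R = 6.490 Ω
Branch 2 (series LC): Z₂ = j(X_L − X_C) = j51.94 Ω
Parallel: Z = Z₁Z₂/(Z₁+Z₂), |Z| = 6.440 Ω, ∠Z = 7.122°
I = V/|Z| = 1.941 A
P = VI cos φ = 12.5 × 1.941 × cos(7.122°) = 24.08 W

24.08 W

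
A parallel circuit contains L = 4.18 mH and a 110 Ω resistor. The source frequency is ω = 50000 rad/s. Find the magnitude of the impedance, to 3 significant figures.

X_L = ωL = 209 Ω
Parallel: admittances add. Y = 1/R + 1/(jωL)
Y = (0.00909 − j0.00478) S
|Y| = 0.0103 S → |Z| = 1/|Y| = 97.3 Ω, ∠Z = −∠Y = 27.8°

97.3 Ω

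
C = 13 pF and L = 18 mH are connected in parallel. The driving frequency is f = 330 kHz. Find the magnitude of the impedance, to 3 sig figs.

6.21e+06 Ω

ω = 2πf = 2.073e+06 rad/s
X_L = ωL = 37300 Ω
X_C = 1/(ωC) = 37100 Ω
Parallel: admittances add. Y = 1/(jωL) + jωC
Y = (0 + j1.61e-07) S
|Y| = 1.61e-07 S → |Z| = 1/|Y| = 6.21e+06 Ω, ∠Z = −∠Y = -90.0°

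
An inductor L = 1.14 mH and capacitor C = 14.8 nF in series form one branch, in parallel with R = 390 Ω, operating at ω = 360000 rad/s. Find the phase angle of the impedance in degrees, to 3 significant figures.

X_L = ωL = 410 Ω
X_C = 1/(ωC) = 188 Ω
Branch 1: Z₁ = R = 390 Ω
Branch 2 (series LC): Z₂ = j(X_L − X_C) = j223 Ω
Parallel: Z = Z₁Z₂/(Z₁+Z₂), |Z| = 193 Ω, ∠Z = 60.3°

60.3°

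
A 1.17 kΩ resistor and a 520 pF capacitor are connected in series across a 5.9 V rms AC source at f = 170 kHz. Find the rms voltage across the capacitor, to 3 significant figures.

ω = 2πf = 1.068e+06 rad/s
X_C = 1/(ωC) = 1800 Ω
Z = 1170 − j1800 Ω
|Z| = √(1170² + 1800²) = 2150 Ω
I = V/|Z| = 2.75 mA
V_C = I·|Z_C| = 0.00275 × 1800 = 4.95 V

4.95 V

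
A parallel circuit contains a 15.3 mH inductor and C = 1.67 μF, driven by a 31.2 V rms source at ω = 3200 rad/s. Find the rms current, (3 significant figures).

X_L = ωL = 49.0 Ω
X_C = 1/(ωC) = 187 Ω
Parallel: admittances add. Y = 1/(jωL) + jωC
Y = (0 − j0.0151) S
|Y| = 0.0151 S → |Z| = 1/|Y| = 66.3 Ω, ∠Z = −∠Y = 90.0°
I = V/|Z| = 31.2/66.3 = 471 mA

471 mA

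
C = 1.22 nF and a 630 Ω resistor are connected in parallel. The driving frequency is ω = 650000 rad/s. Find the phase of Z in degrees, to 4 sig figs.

X_C = 1/(ωC) = 1261 Ω
Parallel: admittances add. Y = 1/R + jωC
Y = (0.001587 + j0.0007930) S
|Y| = 0.001774 S → |Z| = 1/|Y| = 563.6 Ω, ∠Z = −∠Y = -26.55°

-26.55°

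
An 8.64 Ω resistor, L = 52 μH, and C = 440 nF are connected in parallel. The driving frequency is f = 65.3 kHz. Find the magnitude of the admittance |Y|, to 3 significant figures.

ω = 2πf = 410300 rad/s
X_L = ωL = 21.3 Ω
X_C = 1/(ωC) = 5.54 Ω
Parallel: admittances add. Y = 1/R + 1/(jωL) + jωC
Y = (0.116 + j0.134) S
|Y| = 0.177 S → |Z| = 1/|Y| = 5.66 Ω, ∠Z = −∠Y = -49.1°

177 mS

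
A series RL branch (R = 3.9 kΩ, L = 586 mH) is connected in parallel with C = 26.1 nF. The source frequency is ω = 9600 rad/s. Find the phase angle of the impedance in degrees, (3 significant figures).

-57.5°

X_L = ωL = 5630 Ω
X_C = 1/(ωC) = 3990 Ω
Branch 1 (R+jX_L): Z₁ = 3900 + j5630 Ω, |Z₁| = 6850 Ω
Branch 2 (−jX_C): Z₂ = −j3990 Ω
Parallel: Z = Z₁Z₂/(Z₁+Z₂), |Z| = 6460 Ω, ∠Z = -57.5°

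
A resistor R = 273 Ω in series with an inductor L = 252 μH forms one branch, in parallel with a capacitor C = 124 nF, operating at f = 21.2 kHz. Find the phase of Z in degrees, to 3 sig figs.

-77.3°

ω = 2πf = 133200 rad/s
X_L = ωL = 33.6 Ω
X_C = 1/(ωC) = 60.5 Ω
Branch 1 (R+jX_L): Z₁ = 273 + j33.6 Ω, |Z₁| = 275 Ω
Branch 2 (−jX_C): Z₂ = −j60.5 Ω
Parallel: Z = Z₁Z₂/(Z₁+Z₂), |Z| = 60.7 Ω, ∠Z = -77.3°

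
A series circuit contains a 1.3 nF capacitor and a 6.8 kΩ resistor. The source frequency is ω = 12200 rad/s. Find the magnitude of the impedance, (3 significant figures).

X_C = 1/(ωC) = 63100 Ω
Z = 6800 − j63100 Ω
|Z| = √(6800² + 63100²) = 63400 Ω

63400 Ω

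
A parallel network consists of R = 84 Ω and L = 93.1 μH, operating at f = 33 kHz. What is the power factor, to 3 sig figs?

ω = 2πf = 207300 rad/s
X_L = ωL = 19.3 Ω
Parallel: admittances add. Y = 1/R + 1/(jωL)
Y = (0.0119 − j0.0518) S
|Y| = 0.0532 S → |Z| = 1/|Y| = 18.8 Ω, ∠Z = −∠Y = 77.1°
cos φ = cos(77.1°) = 0.224

0.224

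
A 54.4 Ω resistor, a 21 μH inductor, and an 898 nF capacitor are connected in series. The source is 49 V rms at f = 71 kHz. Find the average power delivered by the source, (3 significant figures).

ω = 2πf = 446100 rad/s
X_L = ωL = 9.37 Ω
X_C = 1/(ωC) = 2.50 Ω
Net reactance X = X_L − X_C = 6.87 Ω
Z = 54.4 + j6.87 Ω
|Z| = √(54.4² + 6.87²) = 54.8 Ω
∠Z = arctan(6.87/54.4) = 7.20°
I = V/|Z| = 894 mA
P = VI cos φ = 49 × 0.894 × cos(7.20°) = 43.4 W

43.4 W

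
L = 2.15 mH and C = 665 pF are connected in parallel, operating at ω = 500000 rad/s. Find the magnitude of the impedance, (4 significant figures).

1673 Ω

X_L = ωL = 1075 Ω
X_C = 1/(ωC) = 3008 Ω
Parallel: admittances add. Y = 1/(jωL) + jωC
Y = (0 − j0.0005977) S
|Y| = 0.0005977 S → |Z| = 1/|Y| = 1673 Ω, ∠Z = −∠Y = 90.00°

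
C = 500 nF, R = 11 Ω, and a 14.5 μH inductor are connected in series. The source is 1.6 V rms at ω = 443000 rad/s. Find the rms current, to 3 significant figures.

X_L = ωL = 6.42 Ω
X_C = 1/(ωC) = 4.51 Ω
Net reactance X = X_L − X_C = 1.91 Ω
Z = 11.0 + j1.91 Ω
|Z| = √(11.0² + 1.91²) = 11.2 Ω
I = V/|Z| = 1.6/11.2 = 143 mA

143 mA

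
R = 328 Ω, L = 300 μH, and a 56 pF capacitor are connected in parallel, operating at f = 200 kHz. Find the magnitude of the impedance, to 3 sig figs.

250 Ω

ω = 2πf = 1.257e+06 rad/s
X_L = ωL = 377 Ω
X_C = 1/(ωC) = 14200 Ω
Parallel: admittances add. Y = 1/R + 1/(jωL) + jωC
Y = (0.00305 − j0.00258) S
|Y| = 0.00400 S → |Z| = 1/|Y| = 250 Ω, ∠Z = −∠Y = 40.3°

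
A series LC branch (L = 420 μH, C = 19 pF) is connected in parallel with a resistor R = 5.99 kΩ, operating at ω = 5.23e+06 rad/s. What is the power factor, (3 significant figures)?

0.796

X_L = ωL = 2200 Ω
X_C = 1/(ωC) = 10100 Ω
Branch 1: Z₁ = R = 5990 Ω
Branch 2 (series LC): Z₂ = j(X_L − X_C) = −j7870 Ω
Parallel: Z = Z₁Z₂/(Z₁+Z₂), |Z| = 4770 Ω, ∠Z = -37.3°
cos φ = cos(-37.3°) = 0.796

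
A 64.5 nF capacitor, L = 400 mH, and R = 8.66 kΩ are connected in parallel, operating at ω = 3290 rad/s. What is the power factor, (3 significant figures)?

0.206

X_L = ωL = 1320 Ω
X_C = 1/(ωC) = 4710 Ω
Parallel: admittances add. Y = 1/R + 1/(jωL) + jωC
Y = (0.000115 − j0.000548) S
|Y| = 0.000560 S → |Z| = 1/|Y| = 1790 Ω, ∠Z = −∠Y = 78.1°
cos φ = cos(78.1°) = 0.206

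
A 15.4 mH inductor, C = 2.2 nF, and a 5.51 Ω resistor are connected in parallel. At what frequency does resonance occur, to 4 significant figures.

27.34 kHz

ω₀ = 1/√(LC) = 1/√(0.0154 × 2.2e-09) = 171800 rad/s
f₀ = ω₀/(2π) = 27.34 kHz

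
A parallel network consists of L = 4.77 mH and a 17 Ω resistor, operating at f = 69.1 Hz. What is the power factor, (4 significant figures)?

0.1209

ω = 2πf = 434.2 rad/s
X_L = ωL = 2.071 Ω
Parallel: admittances add. Y = 1/R + 1/(jωL)
Y = (0.05882 − j0.4829) S
|Y| = 0.4864 S → |Z| = 1/|Y| = 2.056 Ω, ∠Z = −∠Y = 83.05°
cos φ = cos(83.05°) = 0.1209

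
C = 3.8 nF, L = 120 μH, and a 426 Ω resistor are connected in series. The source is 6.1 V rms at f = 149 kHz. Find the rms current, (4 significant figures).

ω = 2πf = 936200 rad/s
X_L = ωL = 112.3 Ω
X_C = 1/(ωC) = 281.1 Ω
Net reactance X = X_L − X_C = -168.7 Ω
Z = 426.0 − j168.7 Ω
|Z| = √(426.0² + 168.7²) = 458.2 Ω
I = V/|Z| = 6.1/458.2 = 13.31 mA

13.31 mA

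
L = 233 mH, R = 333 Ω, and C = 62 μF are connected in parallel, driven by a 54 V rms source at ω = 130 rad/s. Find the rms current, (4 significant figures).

1.357 A

X_L = ωL = 30.29 Ω
X_C = 1/(ωC) = 124.1 Ω
Parallel: admittances add. Y = 1/R + 1/(jωL) + jωC
Y = (0.003003 − j0.02495) S
|Y| = 0.02513 S → |Z| = 1/|Y| = 39.79 Ω, ∠Z = −∠Y = 83.14°
I = V/|Z| = 54/39.79 = 1.357 A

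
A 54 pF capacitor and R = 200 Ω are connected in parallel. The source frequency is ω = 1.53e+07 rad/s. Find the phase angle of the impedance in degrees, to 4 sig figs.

X_C = 1/(ωC) = 1210 Ω
Parallel: admittances add. Y = 1/R + jωC
Y = (0.005000 + j0.0008262) S
|Y| = 0.005068 S → |Z| = 1/|Y| = 197.3 Ω, ∠Z = −∠Y = -9.383°

-9.383°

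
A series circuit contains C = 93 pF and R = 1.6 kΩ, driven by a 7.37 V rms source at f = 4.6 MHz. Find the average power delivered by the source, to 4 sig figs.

ω = 2πf = 2.89e+07 rad/s
X_C = 1/(ωC) = 372.0 Ω
Z = 1600 − j372.0 Ω
|Z| = √(1600² + 372.0²) = 1643 Ω
∠Z = arctan(-372.0/1600) = -13.09°
I = V/|Z| = 4.487 mA
P = VI cos φ = 7.37 × 0.004487 × cos(-13.09°) = 32.21 mW

32.21 mW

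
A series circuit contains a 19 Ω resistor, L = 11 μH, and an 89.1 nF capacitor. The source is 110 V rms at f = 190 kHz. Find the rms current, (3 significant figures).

ω = 2πf = 1.194e+06 rad/s
X_L = ωL = 13.1 Ω
X_C = 1/(ωC) = 9.40 Ω
Net reactance X = X_L − X_C = 3.73 Ω
Z = 19.0 + j3.73 Ω
|Z| = √(19.0² + 3.73²) = 19.4 Ω
I = V/|Z| = 110/19.4 = 5.68 A

5.68 A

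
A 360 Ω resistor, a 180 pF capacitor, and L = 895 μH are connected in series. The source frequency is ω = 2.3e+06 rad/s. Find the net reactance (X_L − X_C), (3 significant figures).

-357 Ω

X_L = ωL = 2060 Ω
X_C = 1/(ωC) = 2420 Ω
X = 2060 − 2420 = -357 Ω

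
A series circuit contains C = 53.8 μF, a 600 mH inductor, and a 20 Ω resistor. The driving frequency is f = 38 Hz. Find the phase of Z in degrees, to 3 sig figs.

ω = 2πf = 238.8 rad/s
X_L = ωL = 143 Ω
X_C = 1/(ωC) = 77.8 Ω
Net reactance X = X_L − X_C = 65.4 Ω
Z = 20.0 + j65.4 Ω
|Z| = √(20.0² + 65.4²) = 68.4 Ω
∠Z = arctan(65.4/20.0) = 73.0°

73.0°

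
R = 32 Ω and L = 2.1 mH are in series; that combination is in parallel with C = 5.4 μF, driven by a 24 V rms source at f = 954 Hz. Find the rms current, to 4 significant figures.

832.9 mA

ω = 2πf = 5994 rad/s
X_L = ωL = 12.59 Ω
X_C = 1/(ωC) = 30.89 Ω
Branch 1 (R+jX_L): Z₁ = 32.00 + j12.59 Ω, |Z₁| = 34.39 Ω
Branch 2 (−jX_C): Z₂ = −j30.89 Ω
Parallel: Z = Z₁Z₂/(Z₁+Z₂), |Z| = 28.82 Ω, ∠Z = -38.75°
I = V/|Z| = 24/28.82 = 832.9 mA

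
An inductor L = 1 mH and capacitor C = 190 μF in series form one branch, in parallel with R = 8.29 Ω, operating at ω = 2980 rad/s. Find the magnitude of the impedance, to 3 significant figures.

1.20 Ω

X_L = ωL = 2.98 Ω
X_C = 1/(ωC) = 1.77 Ω
Branch 1: Z₁ = R = 8.29 Ω
Branch 2 (series LC): Z₂ = j(X_L − X_C) = j1.21 Ω
Parallel: Z = Z₁Z₂/(Z₁+Z₂), |Z| = 1.20 Ω, ∠Z = 81.7°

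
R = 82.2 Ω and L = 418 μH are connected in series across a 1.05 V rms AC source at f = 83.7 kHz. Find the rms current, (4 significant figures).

4.474 mA

ω = 2πf = 525900 rad/s
X_L = ωL = 219.8 Ω
Z = 82.20 + j219.8 Ω
|Z| = √(82.20² + 219.8²) = 234.7 Ω
I = V/|Z| = 1.05/234.7 = 4.474 mA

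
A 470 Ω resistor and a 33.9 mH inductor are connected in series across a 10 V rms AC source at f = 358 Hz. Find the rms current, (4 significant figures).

ω = 2πf = 2249 rad/s
X_L = ωL = 76.25 Ω
Z = 470.0 + j76.25 Ω
|Z| = √(470.0² + 76.25²) = 476.1 Ω
I = V/|Z| = 10/476.1 = 21.00 mA

21.00 mA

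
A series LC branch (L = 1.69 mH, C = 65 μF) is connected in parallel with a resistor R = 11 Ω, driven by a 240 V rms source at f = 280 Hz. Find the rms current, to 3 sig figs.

47.0 A

ω = 2πf = 1759 rad/s
X_L = ωL = 2.97 Ω
X_C = 1/(ωC) = 8.74 Ω
Branch 1: Z₁ = R = 11.0 Ω
Branch 2 (series LC): Z₂ = j(X_L − X_C) = −j5.77 Ω
Parallel: Z = Z₁Z₂/(Z₁+Z₂), |Z| = 5.11 Ω, ∠Z = -62.3°
I = V/|Z| = 240/5.11 = 47.0 A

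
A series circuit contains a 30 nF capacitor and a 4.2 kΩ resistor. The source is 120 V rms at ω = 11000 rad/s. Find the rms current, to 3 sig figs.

X_C = 1/(ωC) = 3030 Ω
Z = 4200 − j3030 Ω
|Z| = √(4200² + 3030²) = 5180 Ω
I = V/|Z| = 120/5180 = 23.2 mA

23.2 mA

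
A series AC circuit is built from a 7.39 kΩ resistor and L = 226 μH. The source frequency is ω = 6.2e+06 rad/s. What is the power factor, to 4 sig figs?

0.9825

X_L = ωL = 1401 Ω
Z = 7390 + j1401 Ω
|Z| = √(7390² + 1401²) = 7522 Ω
∠Z = arctan(1401/7390) = 10.74°
cos φ = cos(10.74°) = 0.9825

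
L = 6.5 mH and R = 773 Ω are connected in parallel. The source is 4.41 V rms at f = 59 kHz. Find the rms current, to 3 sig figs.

ω = 2πf = 370700 rad/s
X_L = ωL = 2410 Ω
Parallel: admittances add. Y = 1/R + 1/(jωL)
Y = (0.00129 − j0.000415) S
|Y| = 0.00136 S → |Z| = 1/|Y| = 736 Ω, ∠Z = −∠Y = 17.8°
I = V/|Z| = 4.41/736 = 5.99 mA

5.99 mA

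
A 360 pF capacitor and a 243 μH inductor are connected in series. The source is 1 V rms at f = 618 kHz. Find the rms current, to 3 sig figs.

4.38 mA

ω = 2πf = 3.883e+06 rad/s
X_L = ωL = 944 Ω
X_C = 1/(ωC) = 715 Ω
Net reactance X = X_L − X_C = 228 Ω
Z = j228 Ω
|Z| = √(0² + 228²) = 228 Ω
I = V/|Z| = 1/228 = 4.38 mA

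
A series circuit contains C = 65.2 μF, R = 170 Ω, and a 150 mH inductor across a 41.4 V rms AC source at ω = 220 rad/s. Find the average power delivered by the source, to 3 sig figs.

9.63 W

X_L = ωL = 33.0 Ω
X_C = 1/(ωC) = 69.7 Ω
Net reactance X = X_L − X_C = -36.7 Ω
Z = 170 − j36.7 Ω
|Z| = √(170² + 36.7²) = 174 Ω
∠Z = arctan(-36.7/170) = -12.2°
I = V/|Z| = 238 mA
P = VI cos φ = 41.4 × 0.238 × cos(-12.2°) = 9.63 W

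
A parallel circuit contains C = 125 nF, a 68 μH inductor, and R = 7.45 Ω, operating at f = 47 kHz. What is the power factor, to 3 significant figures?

0.995

ω = 2πf = 295300 rad/s
X_L = ωL = 20.1 Ω
X_C = 1/(ωC) = 27.1 Ω
Parallel: admittances add. Y = 1/R + 1/(jωL) + jωC
Y = (0.134 − j0.0129) S
|Y| = 0.135 S → |Z| = 1/|Y| = 7.42 Ω, ∠Z = −∠Y = 5.48°
cos φ = cos(5.48°) = 0.995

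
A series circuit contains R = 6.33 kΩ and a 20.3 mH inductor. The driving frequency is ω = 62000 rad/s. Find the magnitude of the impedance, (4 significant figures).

X_L = ωL = 1259 Ω
Z = 6330 + j1259 Ω
|Z| = √(6330² + 1259²) = 6454 Ω

6454 Ω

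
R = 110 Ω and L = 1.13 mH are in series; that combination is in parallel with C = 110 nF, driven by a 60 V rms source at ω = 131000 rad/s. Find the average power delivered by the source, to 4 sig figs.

X_L = ωL = 148.0 Ω
X_C = 1/(ωC) = 69.40 Ω
Branch 1 (R+jX_L): Z₁ = 110.0 + j148.0 Ω, |Z₁| = 184.4 Ω
Branch 2 (−jX_C): Z₂ = −j69.40 Ω
Parallel: Z = Z₁Z₂/(Z₁+Z₂), |Z| = 94.65 Ω, ∠Z = -72.17°
I = V/|Z| = 633.9 mA
P = VI cos φ = 60 × 0.6339 × cos(-72.17°) = 11.64 W

11.64 W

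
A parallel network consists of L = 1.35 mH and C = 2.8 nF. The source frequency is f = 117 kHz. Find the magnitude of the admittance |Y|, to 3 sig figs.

1.05 mS

ω = 2πf = 735100 rad/s
X_L = ωL = 992 Ω
X_C = 1/(ωC) = 486 Ω
Parallel: admittances add. Y = 1/(jωL) + jωC
Y = (0 + j0.00105) S
|Y| = 0.00105 S → |Z| = 1/|Y| = 952 Ω, ∠Z = −∠Y = -90.0°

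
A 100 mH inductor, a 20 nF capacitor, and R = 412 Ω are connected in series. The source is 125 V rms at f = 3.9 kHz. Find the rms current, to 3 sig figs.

ω = 2πf = 24500 rad/s
X_L = ωL = 2450 Ω
X_C = 1/(ωC) = 2040 Ω
Net reactance X = X_L − X_C = 410 Ω
Z = 412 + j410 Ω
|Z| = √(412² + 410²) = 581 Ω
I = V/|Z| = 125/581 = 215 mA

215 mA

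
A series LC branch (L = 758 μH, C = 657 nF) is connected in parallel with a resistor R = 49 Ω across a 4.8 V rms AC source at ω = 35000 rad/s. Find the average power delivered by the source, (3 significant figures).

470 mW

X_L = ωL = 26.5 Ω
X_C = 1/(ωC) = 43.5 Ω
Branch 1: Z₁ = R = 49.0 Ω
Branch 2 (series LC): Z₂ = j(X_L − X_C) = −j17.0 Ω
Parallel: Z = Z₁Z₂/(Z₁+Z₂), |Z| = 16.0 Ω, ∠Z = -70.9°
I = V/|Z| = 300 mA
P = VI cos φ = 4.8 × 0.300 × cos(-70.9°) = 470 mW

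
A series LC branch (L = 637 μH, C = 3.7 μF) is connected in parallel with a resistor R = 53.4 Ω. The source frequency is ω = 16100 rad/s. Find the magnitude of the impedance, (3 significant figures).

6.48 Ω

X_L = ωL = 10.3 Ω
X_C = 1/(ωC) = 16.8 Ω
Branch 1: Z₁ = R = 53.4 Ω
Branch 2 (series LC): Z₂ = j(X_L − X_C) = −j6.53 Ω
Parallel: Z = Z₁Z₂/(Z₁+Z₂), |Z| = 6.48 Ω, ∠Z = -83.0°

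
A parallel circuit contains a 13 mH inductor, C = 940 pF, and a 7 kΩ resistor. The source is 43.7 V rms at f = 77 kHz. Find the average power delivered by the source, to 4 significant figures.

ω = 2πf = 483800 rad/s
X_L = ωL = 6289 Ω
X_C = 1/(ωC) = 2199 Ω
Parallel: admittances add. Y = 1/R + 1/(jωL) + jωC
Y = (0.0001429 + j0.0002958) S
|Y| = 0.0003285 S → |Z| = 1/|Y| = 3044 Ω, ∠Z = −∠Y = -64.22°
I = V/|Z| = 14.35 mA
P = VI cos φ = 43.7 × 0.01435 × cos(-64.22°) = 272.8 mW

272.8 mW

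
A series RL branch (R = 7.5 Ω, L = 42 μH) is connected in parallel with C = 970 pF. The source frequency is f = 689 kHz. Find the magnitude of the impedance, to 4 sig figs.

762.8 Ω

ω = 2πf = 4.329e+06 rad/s
X_L = ωL = 181.8 Ω
X_C = 1/(ωC) = 238.1 Ω
Branch 1 (R+jX_L): Z₁ = 7.500 + j181.8 Ω, |Z₁| = 182.0 Ω
Branch 2 (−jX_C): Z₂ = −j238.1 Ω
Parallel: Z = Z₁Z₂/(Z₁+Z₂), |Z| = 762.8 Ω, ∠Z = 80.05°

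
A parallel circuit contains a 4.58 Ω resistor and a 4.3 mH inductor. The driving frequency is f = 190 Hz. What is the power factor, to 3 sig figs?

ω = 2πf = 1194 rad/s
X_L = ωL = 5.13 Ω
Parallel: admittances add. Y = 1/R + 1/(jωL)
Y = (0.218 − j0.195) S
|Y| = 0.293 S → |Z| = 1/|Y| = 3.42 Ω, ∠Z = −∠Y = 41.7°
cos φ = cos(41.7°) = 0.746

0.746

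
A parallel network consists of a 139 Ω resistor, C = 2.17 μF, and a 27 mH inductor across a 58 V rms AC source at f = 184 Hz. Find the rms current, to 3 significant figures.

1.76 A

ω = 2πf = 1156 rad/s
X_L = ωL = 31.2 Ω
X_C = 1/(ωC) = 399 Ω
Parallel: admittances add. Y = 1/R + 1/(jωL) + jωC
Y = (0.00719 − j0.0295) S
|Y| = 0.0304 S → |Z| = 1/|Y| = 32.9 Ω, ∠Z = −∠Y = 76.3°
I = V/|Z| = 58/32.9 = 1.76 A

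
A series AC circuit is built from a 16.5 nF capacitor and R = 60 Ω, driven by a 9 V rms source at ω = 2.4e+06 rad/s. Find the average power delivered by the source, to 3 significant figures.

X_C = 1/(ωC) = 25.3 Ω
Z = 60.0 − j25.3 Ω
|Z| = √(60.0² + 25.3²) = 65.1 Ω
∠Z = arctan(-25.3/60.0) = -22.8°
I = V/|Z| = 138 mA
P = VI cos φ = 9 × 0.138 × cos(-22.8°) = 1.15 W

1.15 W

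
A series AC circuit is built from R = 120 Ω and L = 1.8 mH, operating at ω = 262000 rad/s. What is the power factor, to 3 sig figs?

0.247

X_L = ωL = 472 Ω
Z = 120 + j472 Ω
|Z| = √(120² + 472²) = 487 Ω
∠Z = arctan(472/120) = 75.7°
cos φ = cos(75.7°) = 0.247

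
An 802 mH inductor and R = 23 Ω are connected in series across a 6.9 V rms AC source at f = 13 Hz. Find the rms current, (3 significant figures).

ω = 2πf = 81.68 rad/s
X_L = ωL = 65.5 Ω
Z = 23.0 + j65.5 Ω
|Z| = √(23.0² + 65.5²) = 69.4 Ω
I = V/|Z| = 6.9/69.4 = 99.4 mA

99.4 mA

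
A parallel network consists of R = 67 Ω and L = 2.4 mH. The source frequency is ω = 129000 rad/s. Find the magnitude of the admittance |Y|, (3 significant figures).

15.3 mS

X_L = ωL = 310 Ω
Parallel: admittances add. Y = 1/R + 1/(jωL)
Y = (0.0149 − j0.00323) S
|Y| = 0.0153 S → |Z| = 1/|Y| = 65.5 Ω, ∠Z = −∠Y = 12.2°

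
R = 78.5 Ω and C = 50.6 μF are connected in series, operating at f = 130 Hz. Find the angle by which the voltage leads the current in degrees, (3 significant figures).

ω = 2πf = 816.8 rad/s
X_C = 1/(ωC) = 24.2 Ω
Z = 78.5 − j24.2 Ω
|Z| = √(78.5² + 24.2²) = 82.1 Ω
∠Z = arctan(-24.2/78.5) = -17.1°

-17.1°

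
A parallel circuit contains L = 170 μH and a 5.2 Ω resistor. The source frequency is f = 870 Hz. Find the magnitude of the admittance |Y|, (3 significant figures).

1.09 S

ω = 2πf = 5466 rad/s
X_L = ωL = 0.929 Ω
Parallel: admittances add. Y = 1/R + 1/(jωL)
Y = (0.192 − j1.08) S
|Y| = 1.09 S → |Z| = 1/|Y| = 0.915 Ω, ∠Z = −∠Y = 79.9°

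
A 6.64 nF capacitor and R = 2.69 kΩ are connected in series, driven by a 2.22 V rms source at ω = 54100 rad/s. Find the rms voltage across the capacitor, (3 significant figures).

1.60 V

X_C = 1/(ωC) = 2780 Ω
Z = 2690 − j2780 Ω
|Z| = √(2690² + 2780²) = 3870 Ω
I = V/|Z| = 573 μA
V_C = I·|Z_C| = 0.000573 × 2780 = 1.60 V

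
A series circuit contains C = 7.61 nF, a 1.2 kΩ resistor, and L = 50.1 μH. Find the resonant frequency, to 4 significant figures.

257.8 kHz

ω₀ = 1/√(LC) = 1/√(5.01e-05 × 7.61e-09) = 1.62e+06 rad/s
f₀ = ω₀/(2π) = 257.8 kHz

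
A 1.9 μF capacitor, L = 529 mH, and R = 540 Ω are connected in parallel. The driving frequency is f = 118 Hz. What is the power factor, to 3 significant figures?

0.851

ω = 2πf = 741.4 rad/s
X_L = ωL = 392 Ω
X_C = 1/(ωC) = 710 Ω
Parallel: admittances add. Y = 1/R + 1/(jωL) + jωC
Y = (0.00185 − j0.00114) S
|Y| = 0.00218 S → |Z| = 1/|Y| = 460 Ω, ∠Z = −∠Y = 31.6°
cos φ = cos(31.6°) = 0.851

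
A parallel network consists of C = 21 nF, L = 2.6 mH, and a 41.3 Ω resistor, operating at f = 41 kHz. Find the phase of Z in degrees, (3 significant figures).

ω = 2πf = 257600 rad/s
X_L = ωL = 670 Ω
X_C = 1/(ωC) = 185 Ω
Parallel: admittances add. Y = 1/R + 1/(jωL) + jωC
Y = (0.0242 + j0.00392) S
|Y| = 0.0245 S → |Z| = 1/|Y| = 40.8 Ω, ∠Z = −∠Y = -9.19°

-9.19°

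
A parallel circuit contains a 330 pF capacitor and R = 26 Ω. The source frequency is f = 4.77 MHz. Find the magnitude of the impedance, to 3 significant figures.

25.2 Ω

ω = 2πf = 2.997e+07 rad/s
X_C = 1/(ωC) = 101 Ω
Parallel: admittances add. Y = 1/R + jωC
Y = (0.0385 + j0.00989) S
|Y| = 0.0397 S → |Z| = 1/|Y| = 25.2 Ω, ∠Z = −∠Y = -14.4°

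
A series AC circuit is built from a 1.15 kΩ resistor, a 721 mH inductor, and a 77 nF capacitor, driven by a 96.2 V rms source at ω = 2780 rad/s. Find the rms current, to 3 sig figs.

X_L = ωL = 2000 Ω
X_C = 1/(ωC) = 4670 Ω
Net reactance X = X_L − X_C = -2670 Ω
Z = 1150 − j2670 Ω
|Z| = √(1150² + 2670²) = 2900 Ω
I = V/|Z| = 96.2/2900 = 33.1 mA

33.1 mA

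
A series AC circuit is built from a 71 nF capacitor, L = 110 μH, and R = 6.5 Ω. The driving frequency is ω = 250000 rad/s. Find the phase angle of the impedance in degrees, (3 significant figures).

X_L = ωL = 27.5 Ω
X_C = 1/(ωC) = 56.3 Ω
Net reactance X = X_L − X_C = -28.8 Ω
Z = 6.50 − j28.8 Ω
|Z| = √(6.50² + 28.8²) = 29.6 Ω
∠Z = arctan(-28.8/6.50) = -77.3°

-77.3°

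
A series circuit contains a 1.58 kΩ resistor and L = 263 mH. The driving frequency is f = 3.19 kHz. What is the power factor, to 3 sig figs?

0.287

ω = 2πf = 20040 rad/s
X_L = ωL = 5270 Ω
Z = 1580 + j5270 Ω
|Z| = √(1580² + 5270²) = 5500 Ω
∠Z = arctan(5270/1580) = 73.3°
cos φ = cos(73.3°) = 0.287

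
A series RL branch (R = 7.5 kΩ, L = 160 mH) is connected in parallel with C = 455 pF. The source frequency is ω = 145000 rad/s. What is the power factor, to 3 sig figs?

0.424

X_L = ωL = 23200 Ω
X_C = 1/(ωC) = 15200 Ω
Branch 1 (R+jX_L): Z₁ = 7500 + j23200 Ω, |Z₁| = 24400 Ω
Branch 2 (−jX_C): Z₂ = −j15200 Ω
Parallel: Z = Z₁Z₂/(Z₁+Z₂), |Z| = 33600 Ω, ∠Z = -64.9°
cos φ = cos(-64.9°) = 0.424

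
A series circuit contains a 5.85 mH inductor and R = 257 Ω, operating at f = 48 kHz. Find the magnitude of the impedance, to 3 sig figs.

ω = 2πf = 301600 rad/s
X_L = ωL = 1760 Ω
Z = 257 + j1760 Ω
|Z| = √(257² + 1760²) = 1780 Ω

1780 Ω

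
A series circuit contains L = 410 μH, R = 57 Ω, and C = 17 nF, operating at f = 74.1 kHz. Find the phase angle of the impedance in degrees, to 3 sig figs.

48.6°

ω = 2πf = 465600 rad/s
X_L = ωL = 191 Ω
X_C = 1/(ωC) = 126 Ω
Net reactance X = X_L − X_C = 64.5 Ω
Z = 57.0 + j64.5 Ω
|Z| = √(57.0² + 64.5²) = 86.1 Ω
∠Z = arctan(64.5/57.0) = 48.6°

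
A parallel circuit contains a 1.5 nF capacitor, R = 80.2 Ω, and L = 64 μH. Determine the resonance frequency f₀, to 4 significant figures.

513.7 kHz

ω₀ = 1/√(LC) = 1/√(6.4e-05 × 1.5e-09) = 3.227e+06 rad/s
f₀ = ω₀/(2π) = 513.7 kHz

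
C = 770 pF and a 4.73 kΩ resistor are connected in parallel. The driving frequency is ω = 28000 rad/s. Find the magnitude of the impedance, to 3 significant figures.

4710 Ω

X_C = 1/(ωC) = 46400 Ω
Parallel: admittances add. Y = 1/R + jωC
Y = (0.000211 + j2.16e-05) S
|Y| = 0.000213 S → |Z| = 1/|Y| = 4710 Ω, ∠Z = −∠Y = -5.82°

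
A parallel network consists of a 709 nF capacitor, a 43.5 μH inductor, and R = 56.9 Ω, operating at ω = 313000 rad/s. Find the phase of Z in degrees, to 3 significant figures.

X_L = ωL = 13.6 Ω
X_C = 1/(ωC) = 4.51 Ω
Parallel: admittances add. Y = 1/R + 1/(jωL) + jωC
Y = (0.0176 + j0.148) S
|Y| = 0.150 S → |Z| = 1/|Y| = 6.69 Ω, ∠Z = −∠Y = -83.2°

-83.2°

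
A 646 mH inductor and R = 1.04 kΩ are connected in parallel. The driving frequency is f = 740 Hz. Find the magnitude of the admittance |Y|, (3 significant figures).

1.02 mS

ω = 2πf = 4650 rad/s
X_L = ωL = 3000 Ω
Parallel: admittances add. Y = 1/R + 1/(jωL)
Y = (0.000962 − j0.000333) S
|Y| = 0.00102 S → |Z| = 1/|Y| = 983 Ω, ∠Z = −∠Y = 19.1°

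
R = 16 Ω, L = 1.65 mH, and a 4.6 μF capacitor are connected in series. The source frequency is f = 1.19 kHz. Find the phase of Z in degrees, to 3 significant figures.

-46.3°

ω = 2πf = 7477 rad/s
X_L = ωL = 12.3 Ω
X_C = 1/(ωC) = 29.1 Ω
Net reactance X = X_L − X_C = -16.7 Ω
Z = 16.0 − j16.7 Ω
|Z| = √(16.0² + 16.7²) = 23.2 Ω
∠Z = arctan(-16.7/16.0) = -46.3°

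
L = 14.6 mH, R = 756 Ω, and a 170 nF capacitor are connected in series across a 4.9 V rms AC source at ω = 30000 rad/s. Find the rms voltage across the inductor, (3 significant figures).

2.70 V

X_L = ωL = 438 Ω
X_C = 1/(ωC) = 196 Ω
Net reactance X = X_L − X_C = 242 Ω
Z = 756 + j242 Ω
|Z| = √(756² + 242²) = 794 Ω
I = V/|Z| = 6.17 mA
V_L = I·|Z_L| = 0.00617 × 438 = 2.70 V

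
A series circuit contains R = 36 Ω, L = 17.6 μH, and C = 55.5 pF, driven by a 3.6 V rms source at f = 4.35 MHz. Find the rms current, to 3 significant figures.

ω = 2πf = 2.733e+07 rad/s
X_L = ωL = 481 Ω
X_C = 1/(ωC) = 659 Ω
Net reactance X = X_L − X_C = -178 Ω
Z = 36.0 − j178 Ω
|Z| = √(36.0² + 178²) = 182 Ω
I = V/|Z| = 3.6/182 = 19.8 mA

19.8 mA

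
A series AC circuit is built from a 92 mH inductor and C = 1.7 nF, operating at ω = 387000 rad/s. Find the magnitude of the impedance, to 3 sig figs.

X_L = ωL = 35600 Ω
X_C = 1/(ωC) = 1520 Ω
Net reactance X = X_L − X_C = 34100 Ω
Z = j34100 Ω
|Z| = √(0² + 34100²) = 34100 Ω

34100 Ω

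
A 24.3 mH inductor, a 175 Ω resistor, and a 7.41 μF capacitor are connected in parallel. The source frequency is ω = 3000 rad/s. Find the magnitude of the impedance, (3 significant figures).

97.5 Ω

X_L = ωL = 72.9 Ω
X_C = 1/(ωC) = 45.0 Ω
Parallel: admittances add. Y = 1/R + 1/(jωL) + jωC
Y = (0.00571 + j0.00851) S
|Y| = 0.0103 S → |Z| = 1/|Y| = 97.5 Ω, ∠Z = −∠Y = -56.1°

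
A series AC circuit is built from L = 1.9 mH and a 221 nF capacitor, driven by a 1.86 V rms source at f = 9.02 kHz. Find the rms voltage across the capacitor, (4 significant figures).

ω = 2πf = 56670 rad/s
X_L = ωL = 107.7 Ω
X_C = 1/(ωC) = 79.84 Ω
Net reactance X = X_L − X_C = 27.84 Ω
Z = j27.84 Ω
|Z| = √(0² + 27.84²) = 27.84 Ω
I = V/|Z| = 66.81 mA
V_C = I·|Z_C| = 0.06681 × 79.84 = 5.334 V

5.334 V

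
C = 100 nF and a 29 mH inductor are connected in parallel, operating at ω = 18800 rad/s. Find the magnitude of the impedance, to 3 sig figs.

21800 Ω

X_L = ωL = 545 Ω
X_C = 1/(ωC) = 532 Ω
Parallel: admittances add. Y = 1/(jωL) + jωC
Y = (0 + j4.58e-05) S
|Y| = 4.58e-05 S → |Z| = 1/|Y| = 21800 Ω, ∠Z = −∠Y = -90.0°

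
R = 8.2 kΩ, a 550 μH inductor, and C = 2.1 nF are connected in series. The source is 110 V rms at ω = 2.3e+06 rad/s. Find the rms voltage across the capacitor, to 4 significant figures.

2.755 V

X_L = ωL = 1265 Ω
X_C = 1/(ωC) = 207.0 Ω
Net reactance X = X_L − X_C = 1058 Ω
Z = 8200 + j1058 Ω
|Z| = √(8200² + 1058²) = 8268 Ω
I = V/|Z| = 13.30 mA
V_C = I·|Z_C| = 0.01330 × 207.0 = 2.755 V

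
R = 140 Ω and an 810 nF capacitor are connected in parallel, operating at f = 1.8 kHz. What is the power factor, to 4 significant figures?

ω = 2πf = 11310 rad/s
X_C = 1/(ωC) = 109.2 Ω
Parallel: admittances add. Y = 1/R + jωC
Y = (0.007143 + j0.009161) S
|Y| = 0.01162 S → |Z| = 1/|Y| = 86.08 Ω, ∠Z = −∠Y = -52.06°
cos φ = cos(-52.06°) = 0.6149

0.6149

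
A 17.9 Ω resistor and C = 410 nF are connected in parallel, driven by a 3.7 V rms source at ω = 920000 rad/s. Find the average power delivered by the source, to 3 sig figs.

765 mW

X_C = 1/(ωC) = 2.65 Ω
Parallel: admittances add. Y = 1/R + jωC
Y = (0.0559 + j0.377) S
|Y| = 0.381 S → |Z| = 1/|Y| = 2.62 Ω, ∠Z = −∠Y = -81.6°
I = V/|Z| = 1.41 A
P = VI cos φ = 3.7 × 1.41 × cos(-81.6°) = 765 mW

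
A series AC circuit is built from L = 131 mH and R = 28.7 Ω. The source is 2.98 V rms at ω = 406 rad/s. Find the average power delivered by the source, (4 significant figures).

X_L = ωL = 53.19 Ω
Z = 28.70 + j53.19 Ω
|Z| = √(28.70² + 53.19²) = 60.44 Ω
∠Z = arctan(53.19/28.70) = 61.65°
I = V/|Z| = 49.31 mA
P = VI cos φ = 2.98 × 0.04931 × cos(61.65°) = 69.78 mW

69.78 mW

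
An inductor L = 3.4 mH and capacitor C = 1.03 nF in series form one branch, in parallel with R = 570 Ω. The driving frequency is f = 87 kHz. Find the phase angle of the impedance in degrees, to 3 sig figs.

81.8°

ω = 2πf = 546600 rad/s
X_L = ωL = 1860 Ω
X_C = 1/(ωC) = 1780 Ω
Branch 1: Z₁ = R = 570 Ω
Branch 2 (series LC): Z₂ = j(X_L − X_C) = j82.5 Ω
Parallel: Z = Z₁Z₂/(Z₁+Z₂), |Z| = 81.6 Ω, ∠Z = 81.8°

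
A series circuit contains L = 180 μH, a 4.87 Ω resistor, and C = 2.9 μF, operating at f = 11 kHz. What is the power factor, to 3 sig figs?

ω = 2πf = 69120 rad/s
X_L = ωL = 12.4 Ω
X_C = 1/(ωC) = 4.99 Ω
Net reactance X = X_L − X_C = 7.45 Ω
Z = 4.87 + j7.45 Ω
|Z| = √(4.87² + 7.45²) = 8.90 Ω
∠Z = arctan(7.45/4.87) = 56.8°
cos φ = cos(56.8°) = 0.547

0.547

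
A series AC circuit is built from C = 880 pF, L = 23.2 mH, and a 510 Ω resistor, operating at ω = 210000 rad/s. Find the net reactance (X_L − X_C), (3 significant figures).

-539 Ω

X_L = ωL = 4870 Ω
X_C = 1/(ωC) = 5410 Ω
X = 4870 − 5410 = -539 Ω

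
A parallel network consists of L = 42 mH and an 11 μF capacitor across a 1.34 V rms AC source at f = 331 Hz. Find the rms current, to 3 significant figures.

15.3 mA

ω = 2πf = 2080 rad/s
X_L = ωL = 87.3 Ω
X_C = 1/(ωC) = 43.7 Ω
Parallel: admittances add. Y = 1/(jωL) + jωC
Y = (0 + j0.0114) S
|Y| = 0.0114 S → |Z| = 1/|Y| = 87.5 Ω, ∠Z = −∠Y = -90.0°
I = V/|Z| = 1.34/87.5 = 15.3 mA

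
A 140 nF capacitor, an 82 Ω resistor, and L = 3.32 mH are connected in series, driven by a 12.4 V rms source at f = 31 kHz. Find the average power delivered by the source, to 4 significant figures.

ω = 2πf = 194800 rad/s
X_L = ωL = 646.7 Ω
X_C = 1/(ωC) = 36.67 Ω
Net reactance X = X_L − X_C = 610.0 Ω
Z = 82.00 + j610.0 Ω
|Z| = √(82.00² + 610.0²) = 615.5 Ω
∠Z = arctan(610.0/82.00) = 82.34°
I = V/|Z| = 20.15 mA
P = VI cos φ = 12.4 × 0.02015 × cos(82.34°) = 33.28 mW

33.28 mW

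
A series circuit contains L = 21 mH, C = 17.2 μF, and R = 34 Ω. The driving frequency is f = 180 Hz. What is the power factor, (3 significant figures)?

ω = 2πf = 1131 rad/s
X_L = ωL = 23.8 Ω
X_C = 1/(ωC) = 51.4 Ω
Net reactance X = X_L − X_C = -27.7 Ω
Z = 34.0 − j27.7 Ω
|Z| = √(34.0² + 27.7²) = 43.8 Ω
∠Z = arctan(-27.7/34.0) = -39.1°
cos φ = cos(-39.1°) = 0.776

0.776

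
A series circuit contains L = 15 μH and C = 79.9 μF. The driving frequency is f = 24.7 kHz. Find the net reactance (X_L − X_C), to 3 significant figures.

2.25 Ω

ω = 2πf = 155200 rad/s
X_L = ωL = 2.33 Ω
X_C = 1/(ωC) = 0.0806 Ω
X = 2.33 − 0.0806 = 2.25 Ω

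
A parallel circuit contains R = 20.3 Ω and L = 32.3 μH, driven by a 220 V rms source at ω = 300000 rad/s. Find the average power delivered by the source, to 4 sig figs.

2.384 kW

X_L = ωL = 9.690 Ω
Parallel: admittances add. Y = 1/R + 1/(jωL)
Y = (0.04926 − j0.1032) S
|Y| = 0.1144 S → |Z| = 1/|Y| = 8.745 Ω, ∠Z = −∠Y = 64.48°
I = V/|Z| = 25.16 A
P = VI cos φ = 220 × 25.16 × cos(64.48°) = 2.384 kW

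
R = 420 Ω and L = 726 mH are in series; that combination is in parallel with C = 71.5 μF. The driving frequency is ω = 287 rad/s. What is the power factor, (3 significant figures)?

0.0972

X_L = ωL = 208 Ω
X_C = 1/(ωC) = 48.7 Ω
Branch 1 (R+jX_L): Z₁ = 420 + j208 Ω, |Z₁| = 469 Ω
Branch 2 (−jX_C): Z₂ = −j48.7 Ω
Parallel: Z = Z₁Z₂/(Z₁+Z₂), |Z| = 50.9 Ω, ∠Z = -84.4°
cos φ = cos(-84.4°) = 0.0972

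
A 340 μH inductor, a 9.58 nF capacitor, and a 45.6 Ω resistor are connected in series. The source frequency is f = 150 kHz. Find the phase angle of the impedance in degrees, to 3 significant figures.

ω = 2πf = 942500 rad/s
X_L = ωL = 320 Ω
X_C = 1/(ωC) = 111 Ω
Net reactance X = X_L − X_C = 210 Ω
Z = 45.6 + j210 Ω
|Z| = √(45.6² + 210²) = 215 Ω
∠Z = arctan(210/45.6) = 77.7°

77.7°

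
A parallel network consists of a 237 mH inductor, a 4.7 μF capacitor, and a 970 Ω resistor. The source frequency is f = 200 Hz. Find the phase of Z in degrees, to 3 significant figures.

-68.0°

ω = 2πf = 1257 rad/s
X_L = ωL = 298 Ω
X_C = 1/(ωC) = 169 Ω
Parallel: admittances add. Y = 1/R + 1/(jωL) + jωC
Y = (0.00103 + j0.00255) S
|Y| = 0.00275 S → |Z| = 1/|Y| = 364 Ω, ∠Z = −∠Y = -68.0°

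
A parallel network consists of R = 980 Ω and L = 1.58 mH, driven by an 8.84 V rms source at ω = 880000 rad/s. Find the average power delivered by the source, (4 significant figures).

X_L = ωL = 1390 Ω
Parallel: admittances add. Y = 1/R + 1/(jωL)
Y = (0.001020 − j0.0007192) S
|Y| = 0.001248 S → |Z| = 1/|Y| = 801.0 Ω, ∠Z = −∠Y = 35.18°
I = V/|Z| = 11.04 mA
P = VI cos φ = 8.84 × 0.01104 × cos(35.18°) = 79.74 mW

79.74 mW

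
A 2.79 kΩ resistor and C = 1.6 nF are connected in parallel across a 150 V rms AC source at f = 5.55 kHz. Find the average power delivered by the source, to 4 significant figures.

ω = 2πf = 34870 rad/s
X_C = 1/(ωC) = 17920 Ω
Parallel: admittances add. Y = 1/R + jωC
Y = (0.0003584 + j5.579e-05) S
|Y| = 0.0003627 S → |Z| = 1/|Y| = 2757 Ω, ∠Z = −∠Y = -8.848°
I = V/|Z| = 54.41 mA
P = VI cos φ = 150 × 0.05441 × cos(-8.848°) = 8.065 W

8.065 W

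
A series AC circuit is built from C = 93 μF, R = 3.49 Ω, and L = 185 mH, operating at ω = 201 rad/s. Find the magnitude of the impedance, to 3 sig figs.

X_L = ωL = 37.2 Ω
X_C = 1/(ωC) = 53.5 Ω
Net reactance X = X_L − X_C = -16.3 Ω
Z = 3.49 − j16.3 Ω
|Z| = √(3.49² + 16.3²) = 16.7 Ω

16.7 Ω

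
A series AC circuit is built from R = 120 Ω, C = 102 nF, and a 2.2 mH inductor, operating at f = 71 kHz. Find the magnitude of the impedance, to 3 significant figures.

967 Ω

ω = 2πf = 446100 rad/s
X_L = ωL = 981 Ω
X_C = 1/(ωC) = 22.0 Ω
Net reactance X = X_L − X_C = 959 Ω
Z = 120 + j959 Ω
|Z| = √(120² + 959²) = 967 Ω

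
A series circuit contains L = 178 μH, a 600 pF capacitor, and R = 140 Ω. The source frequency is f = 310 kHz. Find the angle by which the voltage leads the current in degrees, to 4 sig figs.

ω = 2πf = 1.948e+06 rad/s
X_L = ωL = 346.7 Ω
X_C = 1/(ωC) = 855.7 Ω
Net reactance X = X_L − X_C = -509.0 Ω
Z = 140.0 − j509.0 Ω
|Z| = √(140.0² + 509.0²) = 527.9 Ω
∠Z = arctan(-509.0/140.0) = -74.62°

-74.62°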